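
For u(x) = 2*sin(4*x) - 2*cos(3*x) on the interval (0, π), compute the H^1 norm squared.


||u||_{H^1(0,π)}^2 = -640/7 + 54*π

u'(x) = 6*sin(3*x) + 8*cos(4*x).
Expand u² and (u')² and integrate term by term on (0, π), using: for integers n ≥ 1, ∫_0^π sin²(nx) dx = ∫_0^π cos²(nx) dx = π/2; for n ≠ n', ∫_0^π sin(nx)sin(n'x) dx = ∫_0^π cos(nx)cos(n'x) dx = 0; and by product-to-sum, ∫_0^π sin(nx)cos(n'x) dx = ½∫_0^π [sin((n+n')x) + sin((n−n')x)] dx, which is 0 when n+n' is even and 2n/(n²−n'²) when n+n' is odd (it need not vanish on (0, π)).
  u² squared terms: (-2)²·∫cos(3x)² dx = 4·π/2 = 2*π;  (2)²·∫sin(4x)² dx = 4·π/2 = 2*π.
  u² cross terms: 2·(-2)·(2)·∫cos(3x)·sin(4x) dx = -8·(8/7) = -64/7.
  So ∫_0^π u² dx = 2*π + 2*π − 64/7 = -64/7 + 4*π.
  (u')² squared terms: (6)²·∫sin(3x)² dx = 36·π/2 = 18*π;  (8)²·∫cos(4x)² dx = 64·π/2 = 32*π.
  (u')² cross terms: 2·(6)·(8)·∫sin(3x)·cos(4x) dx = 96·(-6/7) = -576/7.
  So ∫_0^π (u')² dx = 18*π + 32*π − 576/7 = -576/7 + 50*π.
||u||_{H^1}^2 = (-64/7 + 4*π) + (-576/7 + 50*π) = -640/7 + 54*π.


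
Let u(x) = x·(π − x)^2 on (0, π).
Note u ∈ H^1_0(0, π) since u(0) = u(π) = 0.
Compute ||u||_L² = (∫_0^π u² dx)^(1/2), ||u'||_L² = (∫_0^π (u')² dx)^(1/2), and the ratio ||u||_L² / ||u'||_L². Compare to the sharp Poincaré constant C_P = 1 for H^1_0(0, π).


||u||_L² / ||u'||_L² = sqrt(14)*π/14 < C_P = 1.

u(x) = x·(π − x)^2, so u'(x) = (x - π)*(3*x - π).
u(x) = x·(π − x)^2 vanishes at x = 0 and x = π, so u ∈ H^1_0(0, π). Differentiate via the product rule and integrate the resulting polynomials term by term.
  ∫_0^π u² dx = ∫_0^π (x^6 - 4*π*x^5 + 6*π^2*x^4 - 4*π^3*x^3 + π^4*x^2) dx. Term by term:
    ∫_0^π x^6 dx = π^7/7;  ∫_0^π -4*π*x^5 dx = -2*π^7/3;  ∫_0^π 6*π^2*x^4 dx = 6*π^7/5;
    ∫_0^π -4*π^3*x^3 dx = -π^7;  ∫_0^π π^4*x^2 dx = π^7/3.
  Sum: π^7/7 − 2*π^7/3 + 6*π^7/5 − π^7 + π^7/3 = π^7/105.
  ∫_0^π (u')² dx = ∫_0^π (9*x^4 - 24*π*x^3 + 22*π^2*x^2 - 8*π^3*x + π^4) dx. Term by term:
    ∫_0^π 9*x^4 dx = 9*π^5/5;  ∫_0^π -24*π*x^3 dx = -6*π^5;  ∫_0^π 22*π^2*x^2 dx = 22*π^5/3;
    ∫_0^π -8*π^3*x dx = -4*π^5;  ∫_0^π π^4 dx = π^5.
  Sum: 9*π^5/5 − 6*π^5 + 22*π^5/3 − 4*π^5 + π^5 = 2*π^5/15.
∫_0^π u² dx = π^7/105, so ||u||_L² = sqrt(105)*π^(7/2)/105.
∫_0^π (u')² dx = 2*π^5/15, so ||u'||_L² = sqrt(30)*π^(5/2)/15.
Ratio ||u||_L² / ||u'||_L² = sqrt(14)*π/14.
Sharp Poincaré constant on H^1_0(0, π) is C_P = L/π = 1, achieved by sin(x).
A polynomial bump cannot attain the sharp Poincaré constant (only the first sine eigenfunction does), so the ratio is strictly less than C_P, consistent with ||u||_L² ≤ C_P ||u'||_L².


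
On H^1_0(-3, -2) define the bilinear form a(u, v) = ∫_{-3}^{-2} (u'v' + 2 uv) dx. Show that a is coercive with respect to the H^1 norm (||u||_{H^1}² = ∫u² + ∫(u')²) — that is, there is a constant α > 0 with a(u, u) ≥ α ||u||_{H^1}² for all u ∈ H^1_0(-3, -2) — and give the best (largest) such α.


α = 1

Coercivity of a(·,·) on H^1_0(-3, -2) means a(u, u) ≥ α ||u||_{H^1}² for every u ∈ H^1_0.
The interval has length L = 1, and Poincaré/coercivity depend only on L. Here a(u, u) = ∫(u')² + (2)·∫u².
Here c = 2 ≥ 1, so a(u,u) = ∫(u')² + c∫u² ≥ ∫(u')² + ∫u² = ||u||_{H^1}², i.e. α = 1 works. No larger α is possible: a(u,u) ≥ α||u||_{H^1}² means (1−α)∫(u')² ≥ (α−c)∫u², and for the modes u_n = sin(nπ(x−x₀)/L) (x₀ the left endpoint) one has ∫u_n²/∫(u_n')² = (L/(nπ))² → 0, so a(u_n,u_n)/||u_n||_{H^1}² → 1. Hence the optimal constant is α = 1.
Therefore α = 1.


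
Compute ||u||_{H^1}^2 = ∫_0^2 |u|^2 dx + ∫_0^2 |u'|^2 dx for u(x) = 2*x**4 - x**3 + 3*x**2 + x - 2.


||u||_{H^1}^2 = 75442/45

The H^1 norm (squared) on an interval (0, L) is
  ||u||_{H^1}^2 = ∫_0^L u(x)^2 dx + ∫_0^L u'(x)^2 dx.
Compute u'(x) = 8*x**3 - 3*x**2 + 6*x + 1.
Then u(x)^2 = 4*x**8 - 4*x**7 + 13*x**6 - 2*x**5 - x**4 + 10*x**3 - 11*x**2 - 4*x + 4 and u'(x)^2 = 64*x**6 - 48*x**5 + 105*x**4 - 20*x**3 + 30*x**2 + 12*x + 1.
Integrate each monomial from 0 to 2 using ∫_0^2 c·x^n dx = c·2^(n+1)/(n+1):
  ∫_0^2 u(x)^2 dx = ∫_0^2 (4*x^8 - 4*x^7 + 13*x^6 - 2*x^5 - x^4 + 10*x^3 - 11*x^2 - 4*x + 4) dx. Term by term:
    ∫_0^2 4*x^8 dx = 2048/9;  ∫_0^2 -4*x^7 dx = -128;  ∫_0^2 13*x^6 dx = 1664/7;
    ∫_0^2 -2*x^5 dx = -64/3;  ∫_0^2 -x^4 dx = -32/5;  ∫_0^2 10*x^3 dx = 40;
    ∫_0^2 -11*x^2 dx = -88/3;  ∫_0^2 -4*x dx = -8;  ∫_0^2 4 dx = 8.
  Sum: 2048/9 − 128 + 1664/7 − 64/3 − 32/5 + 40 − 88/3 − 8 + 8 = 100864/315.
  ∫_0^2 u'(x)^2 dx = ∫_0^2 (64*x^6 - 48*x^5 + 105*x^4 - 20*x^3 + 30*x^2 + 12*x + 1) dx. Term by term:
    ∫_0^2 64*x^6 dx = 8192/7;  ∫_0^2 -48*x^5 dx = -512;  ∫_0^2 105*x^4 dx = 672;
    ∫_0^2 -20*x^3 dx = -80;  ∫_0^2 30*x^2 dx = 80;  ∫_0^2 12*x dx = 24;
    ∫_0^2 1 dx = 2.
  Sum: 8192/7 − 512 + 672 − 80 + 80 + 24 + 2 = 9494/7.
Adding: ||u||_{H^1}^2 = 100864/315 + 9494/7 = 75442/45.


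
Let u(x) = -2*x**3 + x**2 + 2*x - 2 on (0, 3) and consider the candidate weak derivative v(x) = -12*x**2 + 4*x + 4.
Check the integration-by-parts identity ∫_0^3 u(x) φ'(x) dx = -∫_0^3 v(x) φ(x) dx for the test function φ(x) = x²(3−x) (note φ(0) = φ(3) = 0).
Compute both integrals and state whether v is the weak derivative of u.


LHS = 108, RHS = 216. No, v is not the weak derivative of u.

u(x) = -2*x**3 + x**2 + 2*x - 2, classical derivative u'(x) = -6*x**2 + 2*x + 2.
φ(x) = x²(3−x), so φ'(x) = 3*x*(2 - x).
Note φ(0) = φ(3) = 0, so the boundary term u·φ vanishes.
LHS = ∫_0^3 u(x) φ'(x) dx = ∫_0^3 (6*x^5 - 15*x^4 + 18*x^2 - 12*x) dx. Term by term:
  ∫_0^3 6*x^5 dx = 729;  ∫_0^3 -15*x^4 dx = -729;  ∫_0^3 18*x^2 dx = 162;
  ∫_0^3 -12*x dx = -54.
Sum: 729 − 729 + 162 − 54 = 108.
So LHS = 108.
∫_0^3 v(x) φ(x) dx = ∫_0^3 (12*x^5 - 40*x^4 + 8*x^3 + 12*x^2) dx. Term by term:
  ∫_0^3 12*x^5 dx = 1458;  ∫_0^3 -40*x^4 dx = -1944;  ∫_0^3 8*x^3 dx = 162;
  ∫_0^3 12*x^2 dx = 108.
Sum: 1458 − 1944 + 162 + 108 = -216.
So RHS = -∫_0^3 v(x) φ(x) dx = 216.
LHS − RHS = -108 ≠ 0, so the identity fails.
(For a valid weak derivative the identity must hold for EVERY test function, in particular this one. The failure shows v is NOT the weak derivative of u.)
Correct weak derivative would be u'(x) = -6*x**2 + 2*x + 2.


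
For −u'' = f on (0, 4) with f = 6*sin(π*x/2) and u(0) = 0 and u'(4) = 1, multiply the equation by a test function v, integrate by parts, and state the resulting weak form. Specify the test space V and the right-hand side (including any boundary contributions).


V = {v ∈ H^1(0, 4) : v(0) = 0} (test functions vanish at x = 0 where u is specified); weak form: ∫_0^4 u'v' dx = ∫_0^4 (6*sin(π*x/2)) v dx + v(4) for all v ∈ V.

Multiply both sides by a test function v and integrate from 0 to 4:
  ∫_0^4 −u''(x) v(x) dx = ∫_0^4 f(x) v(x) dx.
Integrate the LHS by parts once:
  ∫_0^4 −u'' v dx = −[u'(x) v(x)]_0^4 + ∫_0^4 u'(x) v'(x) dx.
Thus ∫_0^4 u'(x) v'(x) dx = ∫_0^4 f(x) v(x) dx + [u'(x) v(x)]_0^4.
Choose V so that boundary terms are either known or forced to vanish.
Mixed BC: u(0) = 0 (Dirichlet) and u'(4) = 1 (Neumann). Define V = {v ∈ H^1(0, 4) : v(0) = 0}. Then [u' v]_0^4 = u'(4)·v(4) − u'(0)·0 = v(4).
Weak formulation: find u (satisfying any essential BC) such that ∫_0^4 u'(x) v'(x) dx = ∫_0^4 f v dx + v(4) for all v ∈ V (Dirichlet at 0 absorbed into V; Neumann datum at x = 4 contributes the boundary term).
Substituting f(x) = 6*sin(π*x/2), the right-hand side is ∫_0^4 (6*sin(π*x/2)) v dx + v(4).


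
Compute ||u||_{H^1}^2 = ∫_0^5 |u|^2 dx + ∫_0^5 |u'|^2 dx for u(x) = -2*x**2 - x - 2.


||u||_{H^1}^2 = 13025/3

The H^1 norm (squared) on an interval (0, L) is
  ||u||_{H^1}^2 = ∫_0^L u(x)^2 dx + ∫_0^L u'(x)^2 dx.
Compute u'(x) = -4*x - 1.
Then u(x)^2 = 4*x**4 + 4*x**3 + 9*x**2 + 4*x + 4 and u'(x)^2 = 16*x**2 + 8*x + 1.
Integrate each monomial from 0 to 5 using ∫_0^5 c·x^n dx = c·5^(n+1)/(n+1):
  ∫_0^5 u(x)^2 dx = ∫_0^5 (4*x^4 + 4*x^3 + 9*x^2 + 4*x + 4) dx. Term by term:
    ∫_0^5 4*x^4 dx = 2500;  ∫_0^5 4*x^3 dx = 625;  ∫_0^5 9*x^2 dx = 375;
    ∫_0^5 4*x dx = 50;  ∫_0^5 4 dx = 20.
  Sum: 2500 + 625 + 375 + 50 + 20 = 3570.
  ∫_0^5 u'(x)^2 dx = ∫_0^5 (16*x^2 + 8*x + 1) dx. Term by term:
    ∫_0^5 16*x^2 dx = 2000/3;  ∫_0^5 8*x dx = 100;  ∫_0^5 1 dx = 5.
  Sum: 2000/3 + 100 + 5 = 2315/3.
Adding: ||u||_{H^1}^2 = 3570 + 2315/3 = 13025/3.


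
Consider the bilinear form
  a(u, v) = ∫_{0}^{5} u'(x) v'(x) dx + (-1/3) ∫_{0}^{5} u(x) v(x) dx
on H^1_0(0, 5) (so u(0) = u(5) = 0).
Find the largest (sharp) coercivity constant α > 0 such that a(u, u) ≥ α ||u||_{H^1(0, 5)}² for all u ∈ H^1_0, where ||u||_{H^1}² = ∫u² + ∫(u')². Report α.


α = (-25/3 + π^2)/(π^2 + 25)

Coercivity of a(·,·) on H^1_0(0, 5) means a(u, u) ≥ α ||u||_{H^1}² for every u ∈ H^1_0.
The interval has length L = 5, and Poincaré/coercivity depend only on L. Here a(u, u) = ∫(u')² + (-1/3)·∫u².
Here c = -1/3 < 0 with |c| < (π/L)² = π^2/25, so coercivity still holds. The condition a(u,u) ≥ α||u||_{H^1}² reads (1−α)∫(u')² ≥ (α−c)∫u². Any admissible α is ≤ 1 (rapidly oscillating u have ∫u²/∫(u')² → 0), and α = 1 would force 0 ≥ (1−c)∫u², impossible since c < 1; so 1−α > 0. By the sharp Poincaré inequality on H^1_0 of an interval of length L, ∫(u')² ≥ (π/L)²∫u² with equality for the first sine mode sin(π(x−x₀)/L) (x₀ the left endpoint), so the inequality holds for all u iff (1−α)(π/L)² ≥ α − c, i.e. α ≤ ((π/L)² + c)/((π/L)² + 1) = (1 + c(L/π)²)/(1 + (L/π)²). (Direct route, valid since c ≤ 0: Poincaré gives c∫u² ≥ c(L/π)²∫(u')², so a(u,u) ≥ (1 + c(L/π)²)∫(u')², while ||u||_{H^1}² ≤ (1 + (L/π)²)∫(u')²; dividing yields the same α.) With (π/L)² = π^2/25 and c = -1/3, the largest admissible constant is α = ((π/L)² + c)/((π/L)² + 1).
Simplifying, α = (-25/3 + π^2)/(π^2 + 25).


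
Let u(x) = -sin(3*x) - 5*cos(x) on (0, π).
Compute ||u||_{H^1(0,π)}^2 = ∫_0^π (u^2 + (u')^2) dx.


||u||_{H^1(0,π)}^2 = 30*π

u'(x) = 5*sin(x) - 3*cos(3*x).
Expand u² and (u')² and integrate term by term on (0, π), using: for integers n ≥ 1, ∫_0^π sin²(nx) dx = ∫_0^π cos²(nx) dx = π/2; for n ≠ n', ∫_0^π sin(nx)sin(n'x) dx = ∫_0^π cos(nx)cos(n'x) dx = 0; and by product-to-sum, ∫_0^π sin(nx)cos(n'x) dx = ½∫_0^π [sin((n+n')x) + sin((n−n')x)] dx, which is 0 when n+n' is even and 2n/(n²−n'²) when n+n' is odd (it need not vanish on (0, π)).
  u² squared terms: (-1)²·∫sin(3x)² dx = 1·π/2 = π/2;  (-5)²·∫cos(x)² dx = 25·π/2 = 25*π/2.
  u² cross terms: 2·(-1)·(-5)·∫sin(3x)·cos(x) dx = 10·(0) = 0.
  So ∫_0^π u² dx = π/2 + 25*π/2 + 0 = 13*π.
  (u')² squared terms: (-3)²·∫cos(3x)² dx = 9·π/2 = 9*π/2;  (5)²·∫sin(x)² dx = 25·π/2 = 25*π/2.
  (u')² cross terms: 2·(-3)·(5)·∫cos(3x)·sin(x) dx = -30·(0) = 0.
  So ∫_0^π (u')² dx = 9*π/2 + 25*π/2 + 0 = 17*π.
||u||_{H^1}^2 = (13*π) + (17*π) = 30*π.


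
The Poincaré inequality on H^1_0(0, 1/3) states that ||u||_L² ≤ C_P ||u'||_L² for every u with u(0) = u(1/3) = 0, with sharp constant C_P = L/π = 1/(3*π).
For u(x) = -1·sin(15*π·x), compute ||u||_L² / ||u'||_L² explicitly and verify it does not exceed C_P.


||u||_L² / ||u'||_L² = 1/(15*π) < C_P = 1/(3*π).

u(x) = -1·sin(15*π·x), so u'(x) = -15*π*cos(15*π*x).
Writing u(x) = A·sin(kπx/L) with A = -1 and k = 5, use ∫_0^L sin²(kπx/L) dx = L/2 and ∫_0^L cos²(kπx/L) dx = L/2.
u² = 1·sin²(15*π·x) and (u')² = 225*π^2·cos²(15*π·x), and each of sin², cos² integrates to L/2 = 1/6 over (0, 1/3).
∫_0^1/3 u² dx = 1/6, so ||u||_L² = sqrt(6)/6.
∫_0^1/3 (u')² dx = 75*π^2/2, so ||u'||_L² = 5*sqrt(6)*π/2.
Ratio ||u||_L² / ||u'||_L² = 1/(15*π).
Sharp Poincaré constant on H^1_0(0, 1/3) is C_P = L/π = 1/(3*π), achieved by sin(3*π·x).
This is the k = 5 harmonic; the ratio L/(kπ) is strictly less than C_P = L/π, consistent with the sharp inequality ||u||_L² ≤ C_P ||u'||_L².


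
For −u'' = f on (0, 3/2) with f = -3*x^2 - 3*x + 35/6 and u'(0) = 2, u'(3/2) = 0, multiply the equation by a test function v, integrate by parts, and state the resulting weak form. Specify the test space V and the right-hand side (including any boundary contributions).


V = H^1(0, 3/2) (v unrestricted at boundary; u is determined up to an additive constant); weak form: ∫_0^3/2 u'v' dx = ∫_0^3/2 (-3*x^2 - 3*x + 35/6) v dx − 2·v(0) for all v ∈ V.

Multiply both sides by a test function v and integrate from 0 to 3/2:
  ∫_0^3/2 −u''(x) v(x) dx = ∫_0^3/2 f(x) v(x) dx.
Integrate the LHS by parts once:
  ∫_0^3/2 −u'' v dx = −[u'(x) v(x)]_0^3/2 + ∫_0^3/2 u'(x) v'(x) dx.
Thus ∫_0^3/2 u'(x) v'(x) dx = ∫_0^3/2 f(x) v(x) dx + [u'(x) v(x)]_0^3/2.
Choose V so that boundary terms are either known or forced to vanish.
u has inhomogeneous Neumann u'(0) = 2, u'(3/2) = 0. [u' v]_0^3/2 = (0)·v(3/2) − (2)·v(0) = − 2·v(0). Take V = H^1(0, 3/2); boundary term becomes part of RHS.
Weak formulation: find u (satisfying any essential BC) such that ∫_0^3/2 u'(x) v'(x) dx = ∫_0^3/2 f v dx − 2·v(0) for all v ∈ V (Neumann data are natural BCs: they enter the RHS as boundary terms).
Substituting f(x) = -3*x^2 - 3*x + 35/6, the right-hand side is ∫_0^3/2 (-3*x^2 - 3*x + 35/6) v dx − 2·v(0).
Compatibility check (pure Neumann): taking v ≡ 1 ∈ V gives 0 = ∫_0^3/2 f dx + (0) − (2), i.e. ∫_0^3/2 f dx must equal u'(0) − u'(3/2) = 2. Indeed ∫_0^3/2 (-3*x^2 - 3*x + 35/6) dx = 2, so the data are compatible. The solution is then unique only up to an additive constant (fix it e.g. by requiring ∫_0^3/2 u dx = 0).


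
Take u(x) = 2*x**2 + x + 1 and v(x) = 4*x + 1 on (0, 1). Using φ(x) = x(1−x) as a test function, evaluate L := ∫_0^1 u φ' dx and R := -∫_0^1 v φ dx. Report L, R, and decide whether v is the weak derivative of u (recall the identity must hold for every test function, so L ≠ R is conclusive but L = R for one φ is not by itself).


LHS = -1/2, RHS = -1/2. Yes, v = u' weakly.

u(x) = 2*x**2 + x + 1, classical derivative u'(x) = 4*x + 1.
φ(x) = x(1−x), so φ'(x) = 1 - 2*x.
Note φ(0) = φ(1) = 0, so the boundary term u·φ vanishes.
LHS = ∫_0^1 u(x) φ'(x) dx = ∫_0^1 (-4*x^3 - x + 1) dx. Term by term:
  ∫_0^1 -4*x^3 dx = -1;  ∫_0^1 -x dx = -1/2;  ∫_0^1 1 dx = 1.
Sum: -1 − 1/2 + 1 = -1/2.
So LHS = -1/2.
∫_0^1 v(x) φ(x) dx = ∫_0^1 (-4*x^3 + 3*x^2 + x) dx. Term by term:
  ∫_0^1 -4*x^3 dx = -1;  ∫_0^1 3*x^2 dx = 1;  ∫_0^1 x dx = 1/2.
Sum: -1 + 1 + 1/2 = 1/2.
So RHS = -∫_0^1 v(x) φ(x) dx = -1/2.
LHS = RHS, so the identity holds for this test φ.
Moreover u is smooth here and v(x) = u'(x) = 4*x + 1 pointwise, so the identity holds for every test function. Hence v is the weak derivative of u.


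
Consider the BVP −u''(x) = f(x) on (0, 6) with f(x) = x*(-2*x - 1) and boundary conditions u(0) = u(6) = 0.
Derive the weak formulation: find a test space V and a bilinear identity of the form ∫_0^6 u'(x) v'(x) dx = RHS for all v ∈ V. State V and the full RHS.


V = H^1_0(0, 6) (so v(0) = v(6) = 0); weak form: ∫_0^6 u'v' dx = ∫_0^6 (x*(-2*x - 1)) v dx for all v ∈ V.

Multiply both sides by a test function v and integrate from 0 to 6:
  ∫_0^6 −u''(x) v(x) dx = ∫_0^6 f(x) v(x) dx.
Integrate the LHS by parts once:
  ∫_0^6 −u'' v dx = −[u'(x) v(x)]_0^6 + ∫_0^6 u'(x) v'(x) dx.
Thus ∫_0^6 u'(x) v'(x) dx = ∫_0^6 f(x) v(x) dx + [u'(x) v(x)]_0^6.
Choose V so that boundary terms are either known or forced to vanish.
u is Dirichlet: u(0) = u(6) = 0. Let V = H^1_0(0, 6); then v(0) = v(6) = 0, and [u' v]_0^6 = 0.
Weak formulation: find u (satisfying any essential BC) such that ∫_0^6 u'(x) v'(x) dx = ∫_0^6 f v dx for all v ∈ V.
Substituting f(x) = x*(-2*x - 1), the right-hand side is ∫_0^6 (x*(-2*x - 1)) v dx.


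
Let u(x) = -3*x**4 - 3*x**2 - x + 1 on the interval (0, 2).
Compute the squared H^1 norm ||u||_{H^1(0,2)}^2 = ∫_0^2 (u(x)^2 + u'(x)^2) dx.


||u||_{H^1}^2 = 494104/105

The H^1 norm (squared) on an interval (0, L) is
  ||u||_{H^1}^2 = ∫_0^L u(x)^2 dx + ∫_0^L u'(x)^2 dx.
Compute u'(x) = -12*x**3 - 6*x - 1.
Then u(x)^2 = 9*x**8 + 18*x**6 + 6*x**5 + 3*x**4 + 6*x**3 - 5*x**2 - 2*x + 1 and u'(x)^2 = 144*x**6 + 144*x**4 + 24*x**3 + 36*x**2 + 12*x + 1.
Integrate each monomial from 0 to 2 using ∫_0^2 c·x^n dx = c·2^(n+1)/(n+1):
  ∫_0^2 u(x)^2 dx = ∫_0^2 (9*x^8 + 18*x^6 + 6*x^5 + 3*x^4 + 6*x^3 - 5*x^2 - 2*x + 1) dx. Term by term:
    ∫_0^2 9*x^8 dx = 512;  ∫_0^2 18*x^6 dx = 2304/7;  ∫_0^2 6*x^5 dx = 64;
    ∫_0^2 3*x^4 dx = 96/5;  ∫_0^2 6*x^3 dx = 24;  ∫_0^2 -5*x^2 dx = -40/3;
    ∫_0^2 -2*x dx = -4;  ∫_0^2 1 dx = 2.
  Sum: 512 + 2304/7 + 64 + 96/5 + 24 − 40/3 − 4 + 2 = 97966/105.
  ∫_0^2 u'(x)^2 dx = ∫_0^2 (144*x^6 + 144*x^4 + 24*x^3 + 36*x^2 + 12*x + 1) dx. Term by term:
    ∫_0^2 144*x^6 dx = 18432/7;  ∫_0^2 144*x^4 dx = 4608/5;  ∫_0^2 24*x^3 dx = 96;
    ∫_0^2 36*x^2 dx = 96;  ∫_0^2 12*x dx = 24;  ∫_0^2 1 dx = 2.
  Sum: 18432/7 + 4608/5 + 96 + 96 + 24 + 2 = 132046/35.
Adding: ||u||_{H^1}^2 = 97966/105 + 132046/35 = 494104/105.


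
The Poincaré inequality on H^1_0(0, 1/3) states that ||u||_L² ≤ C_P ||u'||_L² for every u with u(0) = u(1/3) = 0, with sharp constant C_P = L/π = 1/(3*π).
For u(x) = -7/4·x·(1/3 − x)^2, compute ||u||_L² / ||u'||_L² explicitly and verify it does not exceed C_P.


||u||_L² / ||u'||_L² = sqrt(14)/42 < C_P = 1/(3*π).

u(x) = -7/4·x·(1/3 − x)^2, so u'(x) = -21*x^2/4 + 7*x/3 - 7/36.
u(x) = -7/4·x·(1/3 − x)^2 vanishes at x = 0 and x = 1/3, so u ∈ H^1_0(0, 1/3). Differentiate via the product rule and integrate the resulting polynomials term by term.
  ∫_0^1/3 u² dx = ∫_0^1/3 (49*x^6/16 - 49*x^5/12 + 49*x^4/24 - 49*x^3/108 + 49*x^2/1296) dx. Term by term:
    ∫_0^1/3 49*x^6/16 dx = 7/34992;  ∫_0^1/3 -49*x^5/12 dx = -49/52488;  ∫_0^1/3 49*x^4/24 dx = 49/29160;
    ∫_0^1/3 -49*x^3/108 dx = -49/34992;  ∫_0^1/3 49*x^2/1296 dx = 49/104976.
  Sum: 7/34992 − 49/52488 + 49/29160 − 49/34992 + 49/104976 = 7/524880.
  ∫_0^1/3 (u')² dx = ∫_0^1/3 (441*x^4/16 - 49*x^3/2 + 539*x^2/72 - 49*x/54 + 49/1296) dx. Term by term:
    ∫_0^1/3 441*x^4/16 dx = 49/2160;  ∫_0^1/3 -49*x^3/2 dx = -49/648;  ∫_0^1/3 539*x^2/72 dx = 539/5832;
    ∫_0^1/3 -49*x/54 dx = -49/972;  ∫_0^1/3 49/1296 dx = 49/3888.
  Sum: 49/2160 − 49/648 + 539/5832 − 49/972 + 49/3888 = 49/29160.
∫_0^1/3 u² dx = 7/524880, so ||u||_L² = sqrt(35)/1620.
∫_0^1/3 (u')² dx = 49/29160, so ||u'||_L² = 7*sqrt(10)/540.
Ratio ||u||_L² / ||u'||_L² = sqrt(14)/42.
Sharp Poincaré constant on H^1_0(0, 1/3) is C_P = L/π = 1/(3*π), achieved by sin(3*π·x).
A polynomial bump cannot attain the sharp Poincaré constant (only the first sine eigenfunction does), so the ratio is strictly less than C_P, consistent with ||u||_L² ≤ C_P ||u'||_L².


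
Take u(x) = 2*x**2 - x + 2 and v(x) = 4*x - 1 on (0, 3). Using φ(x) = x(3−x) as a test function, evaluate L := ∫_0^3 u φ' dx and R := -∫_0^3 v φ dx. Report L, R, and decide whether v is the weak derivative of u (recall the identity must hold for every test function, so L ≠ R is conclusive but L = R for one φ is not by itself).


LHS = -45/2, RHS = -45/2. Yes, v = u' weakly.

u(x) = 2*x**2 - x + 2, classical derivative u'(x) = 4*x - 1.
φ(x) = x(3−x), so φ'(x) = 3 - 2*x.
Note φ(0) = φ(3) = 0, so the boundary term u·φ vanishes.
LHS = ∫_0^3 u(x) φ'(x) dx = ∫_0^3 (-4*x^3 + 8*x^2 - 7*x + 6) dx. Term by term:
  ∫_0^3 -4*x^3 dx = -81;  ∫_0^3 8*x^2 dx = 72;  ∫_0^3 -7*x dx = -63/2;
  ∫_0^3 6 dx = 18.
Sum: -81 + 72 − 63/2 + 18 = -45/2.
So LHS = -45/2.
∫_0^3 v(x) φ(x) dx = ∫_0^3 (-4*x^3 + 13*x^2 - 3*x) dx. Term by term:
  ∫_0^3 -4*x^3 dx = -81;  ∫_0^3 13*x^2 dx = 117;  ∫_0^3 -3*x dx = -27/2.
Sum: -81 + 117 − 27/2 = 45/2.
So RHS = -∫_0^3 v(x) φ(x) dx = -45/2.
LHS = RHS, so the identity holds for this test φ.
Moreover u is smooth here and v(x) = u'(x) = 4*x - 1 pointwise, so the identity holds for every test function. Hence v is the weak derivative of u.


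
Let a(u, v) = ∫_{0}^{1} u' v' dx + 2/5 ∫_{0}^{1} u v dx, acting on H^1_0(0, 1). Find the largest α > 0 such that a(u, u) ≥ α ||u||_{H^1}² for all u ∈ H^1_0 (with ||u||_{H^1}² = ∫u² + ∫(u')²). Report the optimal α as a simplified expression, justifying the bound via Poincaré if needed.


α = (2/5 + π^2)/(1 + π^2)

Coercivity of a(·,·) on H^1_0(0, 1) means a(u, u) ≥ α ||u||_{H^1}² for every u ∈ H^1_0.
The interval has length L = 1, and Poincaré/coercivity depend only on L. Here a(u, u) = ∫(u')² + (2/5)·∫u².
Here 0 < c = 2/5 < 1. The condition a(u,u) ≥ α||u||_{H^1}² reads (1−α)∫(u')² ≥ (α−c)∫u². Any admissible α is ≤ 1 (rapidly oscillating u have ∫u²/∫(u')² → 0), and α = 1 would force 0 ≥ (1−c)∫u², impossible since c < 1; so 1−α > 0. By the sharp Poincaré inequality on H^1_0 of an interval of length L, ∫(u')² ≥ (π/L)²∫u² with equality for the first sine mode sin(π(x−x₀)/L) (x₀ the left endpoint), so the inequality holds for all u iff (1−α)(π/L)² ≥ α − c, i.e. α ≤ ((π/L)² + c)/((π/L)² + 1) = (1 + c(L/π)²)/(1 + (L/π)²). With (π/L)² = π^2 and c = 2/5, the largest admissible constant is α = ((π/L)² + c)/((π/L)² + 1).
Simplifying, α = (2/5 + π^2)/(1 + π^2).


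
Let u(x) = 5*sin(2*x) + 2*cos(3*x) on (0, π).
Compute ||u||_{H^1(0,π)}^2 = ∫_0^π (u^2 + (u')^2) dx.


||u||_{H^1(0,π)}^2 = -160 + 165*π/2

u'(x) = -6*sin(3*x) + 10*cos(2*x).
Expand u² and (u')² and integrate term by term on (0, π), using: for integers n ≥ 1, ∫_0^π sin²(nx) dx = ∫_0^π cos²(nx) dx = π/2; for n ≠ n', ∫_0^π sin(nx)sin(n'x) dx = ∫_0^π cos(nx)cos(n'x) dx = 0; and by product-to-sum, ∫_0^π sin(nx)cos(n'x) dx = ½∫_0^π [sin((n+n')x) + sin((n−n')x)] dx, which is 0 when n+n' is even and 2n/(n²−n'²) when n+n' is odd (it need not vanish on (0, π)).
  u² squared terms: (2)²·∫cos(3x)² dx = 4·π/2 = 2*π;  (5)²·∫sin(2x)² dx = 25·π/2 = 25*π/2.
  u² cross terms: 2·(2)·(5)·∫cos(3x)·sin(2x) dx = 20·(-4/5) = -16.
  So ∫_0^π u² dx = 2*π + 25*π/2 − 16 = -16 + 29*π/2.
  (u')² squared terms: (-6)²·∫sin(3x)² dx = 36·π/2 = 18*π;  (10)²·∫cos(2x)² dx = 100·π/2 = 50*π.
  (u')² cross terms: 2·(-6)·(10)·∫sin(3x)·cos(2x) dx = -120·(6/5) = -144.
  So ∫_0^π (u')² dx = 18*π + 50*π − 144 = -144 + 68*π.
||u||_{H^1}^2 = (-16 + 29*π/2) + (-144 + 68*π) = -160 + 165*π/2.


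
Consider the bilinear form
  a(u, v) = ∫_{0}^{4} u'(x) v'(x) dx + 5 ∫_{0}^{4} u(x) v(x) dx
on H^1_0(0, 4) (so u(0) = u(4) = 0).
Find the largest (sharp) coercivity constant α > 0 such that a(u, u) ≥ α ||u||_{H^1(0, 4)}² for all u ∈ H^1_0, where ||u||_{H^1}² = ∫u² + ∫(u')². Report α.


α = 1

Coercivity of a(·,·) on H^1_0(0, 4) means a(u, u) ≥ α ||u||_{H^1}² for every u ∈ H^1_0.
The interval has length L = 4, and Poincaré/coercivity depend only on L. Here a(u, u) = ∫(u')² + (5)·∫u².
Here c = 5 ≥ 1, so a(u,u) = ∫(u')² + c∫u² ≥ ∫(u')² + ∫u² = ||u||_{H^1}², i.e. α = 1 works. No larger α is possible: a(u,u) ≥ α||u||_{H^1}² means (1−α)∫(u')² ≥ (α−c)∫u², and for the modes u_n = sin(nπ(x−x₀)/L) (x₀ the left endpoint) one has ∫u_n²/∫(u_n')² = (L/(nπ))² → 0, so a(u_n,u_n)/||u_n||_{H^1}² → 1. Hence the optimal constant is α = 1.
Therefore α = 1.


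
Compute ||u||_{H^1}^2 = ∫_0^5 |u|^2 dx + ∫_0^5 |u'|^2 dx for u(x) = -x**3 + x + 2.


||u||_{H^1}^2 = 310325/21

The H^1 norm (squared) on an interval (0, L) is
  ||u||_{H^1}^2 = ∫_0^L u(x)^2 dx + ∫_0^L u'(x)^2 dx.
Compute u'(x) = 1 - 3*x**2.
Then u(x)^2 = x**6 - 2*x**4 - 4*x**3 + x**2 + 4*x + 4 and u'(x)^2 = 9*x**4 - 6*x**2 + 1.
Integrate each monomial from 0 to 5 using ∫_0^5 c·x^n dx = c·5^(n+1)/(n+1):
  ∫_0^5 u(x)^2 dx = ∫_0^5 (x^6 - 2*x^4 - 4*x^3 + x^2 + 4*x + 4) dx. Term by term:
    ∫_0^5 x^6 dx = 78125/7;  ∫_0^5 -2*x^4 dx = -1250;  ∫_0^5 -4*x^3 dx = -625;
    ∫_0^5 x^2 dx = 125/3;  ∫_0^5 4*x dx = 50;  ∫_0^5 4 dx = 20.
  Sum: 78125/7 − 1250 − 625 + 125/3 + 50 + 20 = 197345/21.
  ∫_0^5 u'(x)^2 dx = ∫_0^5 (9*x^4 - 6*x^2 + 1) dx. Term by term:
    ∫_0^5 9*x^4 dx = 5625;  ∫_0^5 -6*x^2 dx = -250;  ∫_0^5 1 dx = 5.
  Sum: 5625 − 250 + 5 = 5380.
Adding: ||u||_{H^1}^2 = 197345/21 + 5380 = 310325/21.


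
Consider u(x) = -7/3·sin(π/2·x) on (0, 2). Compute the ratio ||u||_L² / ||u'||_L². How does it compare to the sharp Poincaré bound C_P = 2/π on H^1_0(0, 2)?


||u||_L² / ||u'||_L² = 2/π = C_P.

u(x) = -7/3·sin(π/2·x), so u'(x) = -7*π*cos(π*x/2)/6.
Writing u(x) = A·sin(kπx/L) with A = -7/3 and k = 1, use ∫_0^L sin²(kπx/L) dx = L/2 and ∫_0^L cos²(kπx/L) dx = L/2.
u² = 49/9·sin²(π/2·x) and (u')² = 49*π^2/36·cos²(π/2·x), and each of sin², cos² integrates to L/2 = 1 over (0, 2).
∫_0^2 u² dx = 49/9, so ||u||_L² = 7/3.
∫_0^2 (u')² dx = 49*π^2/36, so ||u'||_L² = 7*π/6.
Ratio ||u||_L² / ||u'||_L² = 2/π.
Sharp Poincaré constant on H^1_0(0, 2) is C_P = L/π = 2/π, achieved by sin(π/2·x).
This is the k = 1 eigenfunction (up to amplitude), so the ratio equals the sharp Poincaré constant exactly.


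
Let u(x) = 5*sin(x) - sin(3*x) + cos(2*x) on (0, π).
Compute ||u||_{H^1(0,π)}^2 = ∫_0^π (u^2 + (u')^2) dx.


||u||_{H^1(0,π)}^2 = -136/3 + 65*π/2

u'(x) = -2*sin(2*x) + 5*cos(x) - 3*cos(3*x).
Expand u² and (u')² and integrate term by term on (0, π), using: for integers n ≥ 1, ∫_0^π sin²(nx) dx = ∫_0^π cos²(nx) dx = π/2; for n ≠ n', ∫_0^π sin(nx)sin(n'x) dx = ∫_0^π cos(nx)cos(n'x) dx = 0; and by product-to-sum, ∫_0^π sin(nx)cos(n'x) dx = ½∫_0^π [sin((n+n')x) + sin((n−n')x)] dx, which is 0 when n+n' is even and 2n/(n²−n'²) when n+n' is odd (it need not vanish on (0, π)).
  u² squared terms: (-1)²·∫sin(3x)² dx = 1·π/2 = π/2;  (5)²·∫sin(x)² dx = 25·π/2 = 25*π/2;  (1)²·∫cos(2x)² dx = 1·π/2 = π/2.
  u² cross terms: 2·(-1)·(5)·∫sin(3x)·sin(x) dx = -10·(0) = 0;  2·(-1)·(1)·∫sin(3x)·cos(2x) dx = -2·(6/5) = -12/5;  2·(5)·(1)·∫sin(x)·cos(2x) dx = 10·(-2/3) = -20/3.
  So ∫_0^π u² dx = π/2 + 25*π/2 + π/2 + 0 − 12/5 − 20/3 = -136/15 + 27*π/2.
  (u')² squared terms: (-3)²·∫cos(3x)² dx = 9·π/2 = 9*π/2;  (-2)²·∫sin(2x)² dx = 4·π/2 = 2*π;  (5)²·∫cos(x)² dx = 25·π/2 = 25*π/2.
  (u')² cross terms: 2·(-3)·(-2)·∫cos(3x)·sin(2x) dx = 12·(-4/5) = -48/5;  2·(-3)·(5)·∫cos(3x)·cos(x) dx = -30·(0) = 0;  2·(-2)·(5)·∫sin(2x)·cos(x) dx = -20·(4/3) = -80/3.
  So ∫_0^π (u')² dx = 9*π/2 + 2*π + 25*π/2 − 48/5 + 0 − 80/3 = -544/15 + 19*π.
||u||_{H^1}^2 = (-136/15 + 27*π/2) + (-544/15 + 19*π) = -136/3 + 65*π/2.


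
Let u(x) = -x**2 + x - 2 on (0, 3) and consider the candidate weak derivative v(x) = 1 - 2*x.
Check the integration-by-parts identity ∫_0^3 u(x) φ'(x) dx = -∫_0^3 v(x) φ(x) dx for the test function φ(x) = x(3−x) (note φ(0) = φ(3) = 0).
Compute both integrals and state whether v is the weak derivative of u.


LHS = 9, RHS = 9. Yes, v = u' weakly.

u(x) = -x**2 + x - 2, classical derivative u'(x) = 1 - 2*x.
φ(x) = x(3−x), so φ'(x) = 3 - 2*x.
Note φ(0) = φ(3) = 0, so the boundary term u·φ vanishes.
LHS = ∫_0^3 u(x) φ'(x) dx = ∫_0^3 (2*x^3 - 5*x^2 + 7*x - 6) dx. Term by term:
  ∫_0^3 2*x^3 dx = 81/2;  ∫_0^3 -5*x^2 dx = -45;  ∫_0^3 7*x dx = 63/2;
  ∫_0^3 -6 dx = -18.
Sum: 81/2 − 45 + 63/2 − 18 = 9.
So LHS = 9.
∫_0^3 v(x) φ(x) dx = ∫_0^3 (2*x^3 - 7*x^2 + 3*x) dx. Term by term:
  ∫_0^3 2*x^3 dx = 81/2;  ∫_0^3 -7*x^2 dx = -63;  ∫_0^3 3*x dx = 27/2.
Sum: 81/2 − 63 + 27/2 = -9.
So RHS = -∫_0^3 v(x) φ(x) dx = 9.
LHS = RHS, so the identity holds for this test φ.
Moreover u is smooth here and v(x) = u'(x) = 1 - 2*x pointwise, so the identity holds for every test function. Hence v is the weak derivative of u.


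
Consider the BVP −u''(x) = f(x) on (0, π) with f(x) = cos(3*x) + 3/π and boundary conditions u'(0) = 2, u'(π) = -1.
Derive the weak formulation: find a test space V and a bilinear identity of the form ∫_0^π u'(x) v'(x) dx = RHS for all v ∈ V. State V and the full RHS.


V = H^1(0, π) (v unrestricted at boundary; u is determined up to an additive constant); weak form: ∫_0^π u'v' dx = ∫_0^π (cos(3*x) + 3/π) v dx − v(π) − 2·v(0) for all v ∈ V.

Multiply both sides by a test function v and integrate from 0 to π:
  ∫_0^π −u''(x) v(x) dx = ∫_0^π f(x) v(x) dx.
Integrate the LHS by parts once:
  ∫_0^π −u'' v dx = −[u'(x) v(x)]_0^π + ∫_0^π u'(x) v'(x) dx.
Thus ∫_0^π u'(x) v'(x) dx = ∫_0^π f(x) v(x) dx + [u'(x) v(x)]_0^π.
Choose V so that boundary terms are either known or forced to vanish.
u has inhomogeneous Neumann u'(0) = 2, u'(π) = -1. [u' v]_0^π = (-1)·v(π) − (2)·v(0) = − v(π) − 2·v(0). Take V = H^1(0, π); boundary term becomes part of RHS.
Weak formulation: find u (satisfying any essential BC) such that ∫_0^π u'(x) v'(x) dx = ∫_0^π f v dx − v(π) − 2·v(0) for all v ∈ V (Neumann data are natural BCs: they enter the RHS as boundary terms).
Substituting f(x) = cos(3*x) + 3/π, the right-hand side is ∫_0^π (cos(3*x) + 3/π) v dx − v(π) − 2·v(0).
Compatibility check (pure Neumann): taking v ≡ 1 ∈ V gives 0 = ∫_0^π f dx + (-1) − (2), i.e. ∫_0^π f dx must equal u'(0) − u'(π) = 3. Indeed ∫_0^π (cos(3*x) + 3/π) dx = 3, so the data are compatible. The solution is then unique only up to an additive constant (fix it e.g. by requiring ∫_0^π u dx = 0).


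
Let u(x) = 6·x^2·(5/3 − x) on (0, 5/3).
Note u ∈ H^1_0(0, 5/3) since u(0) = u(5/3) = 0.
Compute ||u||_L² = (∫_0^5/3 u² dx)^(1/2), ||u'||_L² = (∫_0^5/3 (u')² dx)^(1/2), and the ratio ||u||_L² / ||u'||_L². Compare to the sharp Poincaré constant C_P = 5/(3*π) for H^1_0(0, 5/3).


||u||_L² / ||u'||_L² = 5*sqrt(14)/42 < C_P = 5/(3*π).

u(x) = 6·x^2·(5/3 − x), so u'(x) = 2*x*(10 - 9*x).
u(x) = 6·x^2·(5/3 − x) vanishes at x = 0 and x = 5/3, so u ∈ H^1_0(0, 5/3). Differentiate via the product rule and integrate the resulting polynomials term by term.
  ∫_0^5/3 u² dx = ∫_0^5/3 (36*x^6 - 120*x^5 + 100*x^4) dx. Term by term:
    ∫_0^5/3 36*x^6 dx = 312500/1701;  ∫_0^5/3 -120*x^5 dx = -312500/729;  ∫_0^5/3 100*x^4 dx = 62500/243.
  Sum: 312500/1701 − 312500/729 + 62500/243 = 62500/5103.
  ∫_0^5/3 (u')² dx = ∫_0^5/3 (324*x^4 - 720*x^3 + 400*x^2) dx. Term by term:
    ∫_0^5/3 324*x^4 dx = 2500/3;  ∫_0^5/3 -720*x^3 dx = -12500/9;  ∫_0^5/3 400*x^2 dx = 50000/81.
  Sum: 2500/3 − 12500/9 + 50000/81 = 5000/81.
∫_0^5/3 u² dx = 62500/5103, so ||u||_L² = 250*sqrt(7)/189.
∫_0^5/3 (u')² dx = 5000/81, so ||u'||_L² = 50*sqrt(2)/9.
Ratio ||u||_L² / ||u'||_L² = 5*sqrt(14)/42.
Sharp Poincaré constant on H^1_0(0, 5/3) is C_P = L/π = 5/(3*π), achieved by sin(3*π/5·x).
A polynomial bump cannot attain the sharp Poincaré constant (only the first sine eigenfunction does), so the ratio is strictly less than C_P, consistent with ||u||_L² ≤ C_P ||u'||_L².


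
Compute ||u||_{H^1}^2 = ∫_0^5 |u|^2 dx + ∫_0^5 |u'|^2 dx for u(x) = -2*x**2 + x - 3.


||u||_{H^1}^2 = 8875/3

The H^1 norm (squared) on an interval (0, L) is
  ||u||_{H^1}^2 = ∫_0^L u(x)^2 dx + ∫_0^L u'(x)^2 dx.
Compute u'(x) = 1 - 4*x.
Then u(x)^2 = 4*x**4 - 4*x**3 + 13*x**2 - 6*x + 9 and u'(x)^2 = 16*x**2 - 8*x + 1.
Integrate each monomial from 0 to 5 using ∫_0^5 c·x^n dx = c·5^(n+1)/(n+1):
  ∫_0^5 u(x)^2 dx = ∫_0^5 (4*x^4 - 4*x^3 + 13*x^2 - 6*x + 9) dx. Term by term:
    ∫_0^5 4*x^4 dx = 2500;  ∫_0^5 -4*x^3 dx = -625;  ∫_0^5 13*x^2 dx = 1625/3;
    ∫_0^5 -6*x dx = -75;  ∫_0^5 9 dx = 45.
  Sum: 2500 − 625 + 1625/3 − 75 + 45 = 7160/3.
  ∫_0^5 u'(x)^2 dx = ∫_0^5 (16*x^2 - 8*x + 1) dx. Term by term:
    ∫_0^5 16*x^2 dx = 2000/3;  ∫_0^5 -8*x dx = -100;  ∫_0^5 1 dx = 5.
  Sum: 2000/3 − 100 + 5 = 1715/3.
Adding: ||u||_{H^1}^2 = 7160/3 + 1715/3 = 8875/3.


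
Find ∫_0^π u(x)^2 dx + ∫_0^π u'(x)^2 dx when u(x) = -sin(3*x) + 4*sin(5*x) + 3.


||u||_{H^1(0,π)}^2 = 28/5 + 222*π

u'(x) = -3*cos(3*x) + 20*cos(5*x).
Expand u² and (u')² and integrate term by term on (0, π), using: for integers n ≥ 1, ∫_0^π sin²(nx) dx = ∫_0^π cos²(nx) dx = π/2; for n ≠ n', ∫_0^π sin(nx)sin(n'x) dx = ∫_0^π cos(nx)cos(n'x) dx = 0; and by product-to-sum, ∫_0^π sin(nx)cos(n'x) dx = ½∫_0^π [sin((n+n')x) + sin((n−n')x)] dx, which is 0 when n+n' is even and 2n/(n²−n'²) when n+n' is odd (it need not vanish on (0, π)). For the constant mode: ∫_0^π 1 dx = π, ∫_0^π cos(nx) dx = 0, ∫_0^π sin(nx) dx = (1−(−1)^n)/n.
  u² squared terms: (3)²·∫1 dx = 9·π = 9*π;  (-1)²·∫sin(3x)² dx = 1·π/2 = π/2;  (4)²·∫sin(5x)² dx = 16·π/2 = 8*π.
  u² cross terms: 2·(3)·(-1)·∫1·sin(3x) dx = -6·(2/3) = -4;  2·(3)·(4)·∫1·sin(5x) dx = 24·(2/5) = 48/5;  2·(-1)·(4)·∫sin(3x)·sin(5x) dx = -8·(0) = 0.
  So ∫_0^π u² dx = 9*π + π/2 + 8*π − 4 + 48/5 + 0 = 28/5 + 35*π/2.
  (u')² squared terms: (-3)²·∫cos(3x)² dx = 9·π/2 = 9*π/2;  (20)²·∫cos(5x)² dx = 400·π/2 = 200*π.
  (u')² cross terms: 2·(-3)·(20)·∫cos(3x)·cos(5x) dx = -120·(0) = 0.
  So ∫_0^π (u')² dx = 9*π/2 + 200*π + 0 = 409*π/2.
||u||_{H^1}^2 = (28/5 + 35*π/2) + (409*π/2) = 28/5 + 222*π.


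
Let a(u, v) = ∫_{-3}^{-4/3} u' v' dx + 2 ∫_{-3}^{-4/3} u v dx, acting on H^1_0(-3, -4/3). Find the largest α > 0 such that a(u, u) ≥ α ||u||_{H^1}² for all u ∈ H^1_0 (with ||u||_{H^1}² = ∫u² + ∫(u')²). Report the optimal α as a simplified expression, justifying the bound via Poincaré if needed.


α = 1

Coercivity of a(·,·) on H^1_0(-3, -4/3) means a(u, u) ≥ α ||u||_{H^1}² for every u ∈ H^1_0.
The interval has length L = 5/3, and Poincaré/coercivity depend only on L. Here a(u, u) = ∫(u')² + (2)·∫u².
Here c = 2 ≥ 1, so a(u,u) = ∫(u')² + c∫u² ≥ ∫(u')² + ∫u² = ||u||_{H^1}², i.e. α = 1 works. No larger α is possible: a(u,u) ≥ α||u||_{H^1}² means (1−α)∫(u')² ≥ (α−c)∫u², and for the modes u_n = sin(nπ(x−x₀)/L) (x₀ the left endpoint) one has ∫u_n²/∫(u_n')² = (L/(nπ))² → 0, so a(u_n,u_n)/||u_n||_{H^1}² → 1. Hence the optimal constant is α = 1.
Therefore α = 1.


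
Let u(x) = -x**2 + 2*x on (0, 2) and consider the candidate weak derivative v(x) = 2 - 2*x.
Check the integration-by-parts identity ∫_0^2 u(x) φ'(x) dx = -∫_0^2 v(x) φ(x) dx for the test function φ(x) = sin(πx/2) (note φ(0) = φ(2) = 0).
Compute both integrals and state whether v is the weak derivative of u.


LHS = 0, RHS = 0. Yes, v = u' weakly.

u(x) = -x**2 + 2*x, classical derivative u'(x) = 2 - 2*x.
φ(x) = sin(πx/2), so φ'(x) = π*cos(π*x/2)/2.
Note φ(0) = φ(2) = 0, so the boundary term u·φ vanishes.
LHS = ∫_0^2 u(x) φ'(x) dx = ∫_0^2 (-π*x^2*cos(π*x/2)/2 + π*x*cos(π*x/2)) dx. Term by term:
  ∫_0^2 π*x*cos(π*x/2) dx = -8/π;  ∫_0^2 -π*x^2*cos(π*x/2)/2 dx = 8/π.
Sum: -8/π + 8/π = 0.
So LHS = 0.
∫_0^2 v(x) φ(x) dx = ∫_0^2 (-2*x*sin(π*x/2) + 2*sin(π*x/2)) dx. Term by term:
  ∫_0^2 2*sin(π*x/2) dx = 8/π;  ∫_0^2 -2*x*sin(π*x/2) dx = -8/π.
Sum: 8/π − 8/π = 0.
So RHS = -∫_0^2 v(x) φ(x) dx = 0.
LHS = RHS, so the identity holds for this test φ.
Moreover u is smooth here and v(x) = u'(x) = 2 - 2*x pointwise, so the identity holds for every test function. Hence v is the weak derivative of u.


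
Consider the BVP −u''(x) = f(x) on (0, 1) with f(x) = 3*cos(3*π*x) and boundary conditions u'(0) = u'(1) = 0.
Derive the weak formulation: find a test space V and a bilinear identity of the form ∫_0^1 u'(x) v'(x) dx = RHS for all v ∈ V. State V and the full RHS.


V = H^1(0, 1) (no boundary constraint on v; u is determined up to an additive constant); weak form: ∫_0^1 u'v' dx = ∫_0^1 (3*cos(3*π*x)) v dx for all v ∈ V.

Multiply both sides by a test function v and integrate from 0 to 1:
  ∫_0^1 −u''(x) v(x) dx = ∫_0^1 f(x) v(x) dx.
Integrate the LHS by parts once:
  ∫_0^1 −u'' v dx = −[u'(x) v(x)]_0^1 + ∫_0^1 u'(x) v'(x) dx.
Thus ∫_0^1 u'(x) v'(x) dx = ∫_0^1 f(x) v(x) dx + [u'(x) v(x)]_0^1.
Choose V so that boundary terms are either known or forced to vanish.
u has homogeneous Neumann: u'(0) = u'(1) = 0. So [u' v]_0^1 = 0·v(1) − 0·v(0) = 0 for any v; take V = H^1(0, 1).
Weak formulation: find u (satisfying any essential BC) such that ∫_0^1 u'(x) v'(x) dx = ∫_0^1 f v dx for all v ∈ V (homogeneous Neumann, so boundary terms vanish).
Substituting f(x) = 3*cos(3*π*x), the right-hand side is ∫_0^1 (3*cos(3*π*x)) v dx.
Compatibility check (pure Neumann): taking v ≡ 1 ∈ V gives 0 = ∫_0^1 f dx + (0) − (0), i.e. ∫_0^1 f dx must equal u'(0) − u'(1) = 0. Indeed ∫_0^1 (3*cos(3*π*x)) dx = 0, so the data are compatible. The solution is then unique only up to an additive constant (fix it e.g. by requiring ∫_0^1 u dx = 0).


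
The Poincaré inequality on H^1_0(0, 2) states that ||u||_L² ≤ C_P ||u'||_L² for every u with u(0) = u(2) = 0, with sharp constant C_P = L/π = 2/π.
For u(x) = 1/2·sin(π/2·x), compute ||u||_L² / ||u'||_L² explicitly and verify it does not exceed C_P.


||u||_L² / ||u'||_L² = 2/π = C_P.

u(x) = 1/2·sin(π/2·x), so u'(x) = π*cos(π*x/2)/4.
Writing u(x) = A·sin(kπx/L) with A = 1/2 and k = 1, use ∫_0^L sin²(kπx/L) dx = L/2 and ∫_0^L cos²(kπx/L) dx = L/2.
u² = 1/4·sin²(π/2·x) and (u')² = π^2/16·cos²(π/2·x), and each of sin², cos² integrates to L/2 = 1 over (0, 2).
∫_0^2 u² dx = 1/4, so ||u||_L² = 1/2.
∫_0^2 (u')² dx = π^2/16, so ||u'||_L² = π/4.
Ratio ||u||_L² / ||u'||_L² = 2/π.
Sharp Poincaré constant on H^1_0(0, 2) is C_P = L/π = 2/π, achieved by sin(π/2·x).
This is the k = 1 eigenfunction (up to amplitude), so the ratio equals the sharp Poincaré constant exactly.


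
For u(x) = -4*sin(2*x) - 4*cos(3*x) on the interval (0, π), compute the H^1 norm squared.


||u||_{H^1(0,π)}^2 = -256 + 120*π

u'(x) = 12*sin(3*x) - 8*cos(2*x).
Expand u² and (u')² and integrate term by term on (0, π), using: for integers n ≥ 1, ∫_0^π sin²(nx) dx = ∫_0^π cos²(nx) dx = π/2; for n ≠ n', ∫_0^π sin(nx)sin(n'x) dx = ∫_0^π cos(nx)cos(n'x) dx = 0; and by product-to-sum, ∫_0^π sin(nx)cos(n'x) dx = ½∫_0^π [sin((n+n')x) + sin((n−n')x)] dx, which is 0 when n+n' is even and 2n/(n²−n'²) when n+n' is odd (it need not vanish on (0, π)).
  u² squared terms: (-4)²·∫cos(3x)² dx = 16·π/2 = 8*π;  (-4)²·∫sin(2x)² dx = 16·π/2 = 8*π.
  u² cross terms: 2·(-4)·(-4)·∫cos(3x)·sin(2x) dx = 32·(-4/5) = -128/5.
  So ∫_0^π u² dx = 8*π + 8*π − 128/5 = -128/5 + 16*π.
  (u')² squared terms: (-8)²·∫cos(2x)² dx = 64·π/2 = 32*π;  (12)²·∫sin(3x)² dx = 144·π/2 = 72*π.
  (u')² cross terms: 2·(-8)·(12)·∫cos(2x)·sin(3x) dx = -192·(6/5) = -1152/5.
  So ∫_0^π (u')² dx = 32*π + 72*π − 1152/5 = -1152/5 + 104*π.
||u||_{H^1}^2 = (-128/5 + 16*π) + (-1152/5 + 104*π) = -256 + 120*π.


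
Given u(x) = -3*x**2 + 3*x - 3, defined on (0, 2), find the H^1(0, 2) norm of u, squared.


||u||_{H^1}^2 = 408/5

The H^1 norm (squared) on an interval (0, L) is
  ||u||_{H^1}^2 = ∫_0^L u(x)^2 dx + ∫_0^L u'(x)^2 dx.
Compute u'(x) = 3 - 6*x.
Then u(x)^2 = 9*x**4 - 18*x**3 + 27*x**2 - 18*x + 9 and u'(x)^2 = 36*x**2 - 36*x + 9.
Integrate each monomial from 0 to 2 using ∫_0^2 c·x^n dx = c·2^(n+1)/(n+1):
  ∫_0^2 u(x)^2 dx = ∫_0^2 (9*x^4 - 18*x^3 + 27*x^2 - 18*x + 9) dx. Term by term:
    ∫_0^2 9*x^4 dx = 288/5;  ∫_0^2 -18*x^3 dx = -72;  ∫_0^2 27*x^2 dx = 72;
    ∫_0^2 -18*x dx = -36;  ∫_0^2 9 dx = 18.
  Sum: 288/5 − 72 + 72 − 36 + 18 = 198/5.
  ∫_0^2 u'(x)^2 dx = ∫_0^2 (36*x^2 - 36*x + 9) dx. Term by term:
    ∫_0^2 36*x^2 dx = 96;  ∫_0^2 -36*x dx = -72;  ∫_0^2 9 dx = 18.
  Sum: 96 − 72 + 18 = 42.
Adding: ||u||_{H^1}^2 = 198/5 + 42 = 408/5.
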